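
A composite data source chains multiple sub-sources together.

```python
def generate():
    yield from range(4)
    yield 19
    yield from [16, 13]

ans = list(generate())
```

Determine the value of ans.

Step 1: Trace yields in order:
  yield 0
  yield 1
  yield 2
  yield 3
  yield 19
  yield 16
  yield 13
Therefore ans = [0, 1, 2, 3, 19, 16, 13].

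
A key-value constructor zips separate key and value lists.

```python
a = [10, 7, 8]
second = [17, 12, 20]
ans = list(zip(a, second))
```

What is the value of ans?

Step 1: zip pairs elements at same index:
  Index 0: (10, 17)
  Index 1: (7, 12)
  Index 2: (8, 20)
Therefore ans = [(10, 17), (7, 12), (8, 20)].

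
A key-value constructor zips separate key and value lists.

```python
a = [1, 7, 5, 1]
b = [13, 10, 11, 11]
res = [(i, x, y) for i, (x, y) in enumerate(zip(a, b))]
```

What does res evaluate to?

Step 1: enumerate(zip(a, b)) gives index with paired elements:
  i=0: (1, 13)
  i=1: (7, 10)
  i=2: (5, 11)
  i=3: (1, 11)
Therefore res = [(0, 1, 13), (1, 7, 10), (2, 5, 11), (3, 1, 11)].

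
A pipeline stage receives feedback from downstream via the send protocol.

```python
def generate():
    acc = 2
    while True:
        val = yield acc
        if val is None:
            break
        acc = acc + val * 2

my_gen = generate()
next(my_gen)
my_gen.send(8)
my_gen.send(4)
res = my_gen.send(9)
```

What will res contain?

Step 1: next() -> yield acc=2.
Step 2: send(8) -> val=8, acc = 2 + 8*2 = 18, yield 18.
Step 3: send(4) -> val=4, acc = 18 + 4*2 = 26, yield 26.
Step 4: send(9) -> val=9, acc = 26 + 9*2 = 44, yield 44.
Therefore res = 44.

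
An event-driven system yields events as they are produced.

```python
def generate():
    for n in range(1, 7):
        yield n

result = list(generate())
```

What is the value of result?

Step 1: The generator yields each value from range(1, 7).
Step 2: list() consumes all yields: [1, 2, 3, 4, 5, 6].
Therefore result = [1, 2, 3, 4, 5, 6].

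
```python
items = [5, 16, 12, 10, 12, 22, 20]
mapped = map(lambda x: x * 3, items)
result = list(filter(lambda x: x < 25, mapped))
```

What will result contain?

Step 1: Map x * 3:
  5 -> 15
  16 -> 48
  12 -> 36
  10 -> 30
  12 -> 36
  22 -> 66
  20 -> 60
Step 2: Filter for < 25:
  15: kept
  48: removed
  36: removed
  30: removed
  36: removed
  66: removed
  60: removed
Therefore result = [15].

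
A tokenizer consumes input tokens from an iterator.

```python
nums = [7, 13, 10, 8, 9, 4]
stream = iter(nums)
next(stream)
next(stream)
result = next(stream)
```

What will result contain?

Step 1: Create iterator over [7, 13, 10, 8, 9, 4].
Step 2: next() consumes 7.
Step 3: next() consumes 13.
Step 4: next() returns 10.
Therefore result = 10.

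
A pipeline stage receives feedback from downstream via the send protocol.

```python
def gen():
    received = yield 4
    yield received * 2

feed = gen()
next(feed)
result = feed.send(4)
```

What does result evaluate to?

Step 1: next(feed) advances to first yield, producing 4.
Step 2: send(4) resumes, received = 4.
Step 3: yield received * 2 = 4 * 2 = 8.
Therefore result = 8.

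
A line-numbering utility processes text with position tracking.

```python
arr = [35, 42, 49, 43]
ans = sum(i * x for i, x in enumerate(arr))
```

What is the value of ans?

Step 1: Compute i * x for each (i, x) in enumerate([35, 42, 49, 43]):
  i=0, x=35: 0*35 = 0
  i=1, x=42: 1*42 = 42
  i=2, x=49: 2*49 = 98
  i=3, x=43: 3*43 = 129
Step 2: sum = 0 + 42 + 98 + 129 = 269.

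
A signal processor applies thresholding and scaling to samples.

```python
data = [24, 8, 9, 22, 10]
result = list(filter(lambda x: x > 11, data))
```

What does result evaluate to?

Step 1: Filter elements > 11:
  24: kept
  8: removed
  9: removed
  22: kept
  10: removed
Therefore result = [24, 22].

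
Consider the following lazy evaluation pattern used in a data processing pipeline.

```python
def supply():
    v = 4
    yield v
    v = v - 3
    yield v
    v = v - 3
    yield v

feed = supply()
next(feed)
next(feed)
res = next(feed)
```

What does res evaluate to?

Step 1: Trace through generator execution:
  Yield 1: v starts at 4, yield 4
  Yield 2: v = 4 - 3 = 1, yield 1
  Yield 3: v = 1 - 3 = -2, yield -2
Step 2: First next() gets 4, second next() gets the second value, third next() yields -2.
Therefore res = -2.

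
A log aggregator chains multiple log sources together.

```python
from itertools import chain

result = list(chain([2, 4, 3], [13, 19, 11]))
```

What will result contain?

Step 1: chain() concatenates iterables: [2, 4, 3] + [13, 19, 11].
Therefore result = [2, 4, 3, 13, 19, 11].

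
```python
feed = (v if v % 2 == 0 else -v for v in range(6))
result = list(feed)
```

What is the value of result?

Step 1: For each v in range(6), yield v if even, else -v:
  v=0: even, yield 0
  v=1: odd, yield -1
  v=2: even, yield 2
  v=3: odd, yield -3
  v=4: even, yield 4
  v=5: odd, yield -5
Therefore result = [0, -1, 2, -3, 4, -5].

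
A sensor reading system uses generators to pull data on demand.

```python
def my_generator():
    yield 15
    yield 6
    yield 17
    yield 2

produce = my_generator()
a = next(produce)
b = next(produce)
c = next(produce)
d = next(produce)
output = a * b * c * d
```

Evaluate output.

Step 1: Create generator and consume all values:
  a = next(produce) = 15
  b = next(produce) = 6
  c = next(produce) = 17
  d = next(produce) = 2
Step 2: output = 15 * 6 * 17 * 2 = 3060.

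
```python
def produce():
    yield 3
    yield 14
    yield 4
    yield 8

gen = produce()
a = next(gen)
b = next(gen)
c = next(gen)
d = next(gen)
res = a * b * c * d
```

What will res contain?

Step 1: Create generator and consume all values:
  a = next(gen) = 3
  b = next(gen) = 14
  c = next(gen) = 4
  d = next(gen) = 8
Step 2: res = 3 * 14 * 4 * 8 = 1344.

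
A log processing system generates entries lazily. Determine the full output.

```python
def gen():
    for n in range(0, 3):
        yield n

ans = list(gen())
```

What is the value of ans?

Step 1: The generator yields each value from range(0, 3).
Step 2: list() consumes all yields: [0, 1, 2].
Therefore ans = [0, 1, 2].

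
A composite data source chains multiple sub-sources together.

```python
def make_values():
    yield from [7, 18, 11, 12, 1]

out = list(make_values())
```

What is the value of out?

Step 1: yield from delegates to the iterable, yielding each element.
Step 2: Collected values: [7, 18, 11, 12, 1].
Therefore out = [7, 18, 11, 12, 1].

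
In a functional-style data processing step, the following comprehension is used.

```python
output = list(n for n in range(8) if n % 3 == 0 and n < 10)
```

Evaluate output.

Step 1: Filter range(8) where n % 3 == 0 and n < 10:
  n=0: both conditions met, included
  n=1: excluded (1 % 3 != 0)
  n=2: excluded (2 % 3 != 0)
  n=3: both conditions met, included
  n=4: excluded (4 % 3 != 0)
  n=5: excluded (5 % 3 != 0)
  n=6: both conditions met, included
  n=7: excluded (7 % 3 != 0)
Therefore output = [0, 3, 6].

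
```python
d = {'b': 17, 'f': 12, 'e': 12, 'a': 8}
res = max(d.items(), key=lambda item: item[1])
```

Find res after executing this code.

Step 1: Find item with maximum value:
  ('b', 17)
  ('f', 12)
  ('e', 12)
  ('a', 8)
Step 2: Maximum value is 17 at key 'b'.
Therefore res = ('b', 17).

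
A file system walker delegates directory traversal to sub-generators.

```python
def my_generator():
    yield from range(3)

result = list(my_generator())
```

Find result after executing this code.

Step 1: yield from delegates to the iterable, yielding each element.
Step 2: Collected values: [0, 1, 2].
Therefore result = [0, 1, 2].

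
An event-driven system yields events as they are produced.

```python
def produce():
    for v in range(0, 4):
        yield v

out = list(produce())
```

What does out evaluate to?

Step 1: The generator yields each value from range(0, 4).
Step 2: list() consumes all yields: [0, 1, 2, 3].
Therefore out = [0, 1, 2, 3].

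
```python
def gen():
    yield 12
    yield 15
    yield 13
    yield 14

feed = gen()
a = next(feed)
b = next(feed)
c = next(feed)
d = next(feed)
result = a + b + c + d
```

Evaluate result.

Step 1: Create generator and consume all values:
  a = next(feed) = 12
  b = next(feed) = 15
  c = next(feed) = 13
  d = next(feed) = 14
Step 2: result = 12 + 15 + 13 + 14 = 54.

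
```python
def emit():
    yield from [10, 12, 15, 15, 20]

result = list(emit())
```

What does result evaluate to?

Step 1: yield from delegates to the iterable, yielding each element.
Step 2: Collected values: [10, 12, 15, 15, 20].
Therefore result = [10, 12, 15, 15, 20].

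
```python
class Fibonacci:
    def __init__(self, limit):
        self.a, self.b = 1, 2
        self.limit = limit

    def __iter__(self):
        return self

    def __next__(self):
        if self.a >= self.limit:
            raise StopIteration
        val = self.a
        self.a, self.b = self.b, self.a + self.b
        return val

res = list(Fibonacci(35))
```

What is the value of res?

Step 1: Fibonacci-like sequence (a=1, b=2) until >= 35:
  Yield 1, then a,b = 2,3
  Yield 2, then a,b = 3,5
  Yield 3, then a,b = 5,8
  Yield 5, then a,b = 8,13
  Yield 8, then a,b = 13,21
  Yield 13, then a,b = 21,34
  Yield 21, then a,b = 34,55
  Yield 34, then a,b = 55,89
Step 2: 55 >= 35, stop.
Therefore res = [1, 2, 3, 5, 8, 13, 21, 34].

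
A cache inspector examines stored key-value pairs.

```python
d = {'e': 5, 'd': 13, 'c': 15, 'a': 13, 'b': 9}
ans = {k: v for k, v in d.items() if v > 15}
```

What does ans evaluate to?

Step 1: Filter items where value > 15:
  'e': 5 <= 15: removed
  'd': 13 <= 15: removed
  'c': 15 <= 15: removed
  'a': 13 <= 15: removed
  'b': 9 <= 15: removed
Therefore ans = {}.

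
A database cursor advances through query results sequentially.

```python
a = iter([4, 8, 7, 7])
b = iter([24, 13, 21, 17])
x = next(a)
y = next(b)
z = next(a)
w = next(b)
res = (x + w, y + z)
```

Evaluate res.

Step 1: a iterates [4, 8, 7, 7], b iterates [24, 13, 21, 17].
Step 2: x = next(a) = 4, y = next(b) = 24.
Step 3: z = next(a) = 8, w = next(b) = 13.
Step 4: res = (4 + 13, 24 + 8) = (17, 32).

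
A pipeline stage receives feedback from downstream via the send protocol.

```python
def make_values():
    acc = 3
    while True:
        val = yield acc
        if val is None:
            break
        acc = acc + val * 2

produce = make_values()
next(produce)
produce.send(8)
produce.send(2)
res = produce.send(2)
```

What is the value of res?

Step 1: next() -> yield acc=3.
Step 2: send(8) -> val=8, acc = 3 + 8*2 = 19, yield 19.
Step 3: send(2) -> val=2, acc = 19 + 2*2 = 23, yield 23.
Step 4: send(2) -> val=2, acc = 23 + 2*2 = 27, yield 27.
Therefore res = 27.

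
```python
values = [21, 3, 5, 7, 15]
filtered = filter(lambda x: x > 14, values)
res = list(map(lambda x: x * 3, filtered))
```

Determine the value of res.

Step 1: Filter values for elements > 14:
  21: kept
  3: removed
  5: removed
  7: removed
  15: kept
Step 2: Map x * 3 on filtered [21, 15]:
  21 -> 63
  15 -> 45
Therefore res = [63, 45].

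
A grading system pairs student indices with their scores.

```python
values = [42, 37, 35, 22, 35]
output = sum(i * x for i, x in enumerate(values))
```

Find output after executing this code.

Step 1: Compute i * x for each (i, x) in enumerate([42, 37, 35, 22, 35]):
  i=0, x=42: 0*42 = 0
  i=1, x=37: 1*37 = 37
  i=2, x=35: 2*35 = 70
  i=3, x=22: 3*22 = 66
  i=4, x=35: 4*35 = 140
Step 2: sum = 0 + 37 + 70 + 66 + 140 = 313.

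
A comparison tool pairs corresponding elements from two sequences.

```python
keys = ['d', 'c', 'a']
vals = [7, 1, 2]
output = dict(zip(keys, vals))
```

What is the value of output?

Step 1: zip pairs keys with values:
  'd' -> 7
  'c' -> 1
  'a' -> 2
Therefore output = {'d': 7, 'c': 1, 'a': 2}.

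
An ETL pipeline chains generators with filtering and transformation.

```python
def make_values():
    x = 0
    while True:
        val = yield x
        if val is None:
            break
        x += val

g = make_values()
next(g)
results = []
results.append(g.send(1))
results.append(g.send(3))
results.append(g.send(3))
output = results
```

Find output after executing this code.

Step 1: next(g) -> yield 0.
Step 2: send(1) -> x = 1, yield 1.
Step 3: send(3) -> x = 4, yield 4.
Step 4: send(3) -> x = 7, yield 7.
Therefore output = [1, 4, 7].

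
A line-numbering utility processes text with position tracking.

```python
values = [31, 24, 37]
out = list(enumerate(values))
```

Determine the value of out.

Step 1: enumerate pairs each element with its index:
  (0, 31)
  (1, 24)
  (2, 37)
Therefore out = [(0, 31), (1, 24), (2, 37)].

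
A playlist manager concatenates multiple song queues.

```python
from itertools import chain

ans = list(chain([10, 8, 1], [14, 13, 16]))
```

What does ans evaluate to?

Step 1: chain() concatenates iterables: [10, 8, 1] + [14, 13, 16].
Therefore ans = [10, 8, 1, 14, 13, 16].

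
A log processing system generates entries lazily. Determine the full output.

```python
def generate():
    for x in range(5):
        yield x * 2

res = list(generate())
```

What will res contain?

Step 1: For each x in range(5), yield x * 2:
  x=0: yield 0 * 2 = 0
  x=1: yield 1 * 2 = 2
  x=2: yield 2 * 2 = 4
  x=3: yield 3 * 2 = 6
  x=4: yield 4 * 2 = 8
Therefore res = [0, 2, 4, 6, 8].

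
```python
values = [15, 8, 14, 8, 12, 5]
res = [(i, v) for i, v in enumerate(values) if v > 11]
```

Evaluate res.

Step 1: Filter enumerate([15, 8, 14, 8, 12, 5]) keeping v > 11:
  (0, 15): 15 > 11, included
  (1, 8): 8 <= 11, excluded
  (2, 14): 14 > 11, included
  (3, 8): 8 <= 11, excluded
  (4, 12): 12 > 11, included
  (5, 5): 5 <= 11, excluded
Therefore res = [(0, 15), (2, 14), (4, 12)].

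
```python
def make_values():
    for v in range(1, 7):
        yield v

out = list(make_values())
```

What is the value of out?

Step 1: The generator yields each value from range(1, 7).
Step 2: list() consumes all yields: [1, 2, 3, 4, 5, 6].
Therefore out = [1, 2, 3, 4, 5, 6].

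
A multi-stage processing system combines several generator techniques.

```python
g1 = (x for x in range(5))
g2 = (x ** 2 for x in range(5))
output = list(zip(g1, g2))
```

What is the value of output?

Step 1: g1 produces [0, 1, 2, 3, 4].
Step 2: g2 produces [0, 1, 4, 9, 16].
Step 3: zip pairs them: [(0, 0), (1, 1), (2, 4), (3, 9), (4, 16)].
Therefore output = [(0, 0), (1, 1), (2, 4), (3, 9), (4, 16)].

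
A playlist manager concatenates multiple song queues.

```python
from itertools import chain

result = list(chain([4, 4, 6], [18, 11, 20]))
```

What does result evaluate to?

Step 1: chain() concatenates iterables: [4, 4, 6] + [18, 11, 20].
Therefore result = [4, 4, 6, 18, 11, 20].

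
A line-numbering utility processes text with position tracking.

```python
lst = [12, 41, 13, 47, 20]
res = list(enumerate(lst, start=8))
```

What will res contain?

Step 1: enumerate with start=8:
  (8, 12)
  (9, 41)
  (10, 13)
  (11, 47)
  (12, 20)
Therefore res = [(8, 12), (9, 41), (10, 13), (11, 47), (12, 20)].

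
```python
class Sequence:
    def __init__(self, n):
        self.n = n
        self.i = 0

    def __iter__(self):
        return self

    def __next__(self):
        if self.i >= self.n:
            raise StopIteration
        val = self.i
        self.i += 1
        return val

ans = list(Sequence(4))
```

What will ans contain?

Step 1: Sequence(4) creates an iterator counting 0 to 3.
Step 2: list() consumes all values: [0, 1, 2, 3].
Therefore ans = [0, 1, 2, 3].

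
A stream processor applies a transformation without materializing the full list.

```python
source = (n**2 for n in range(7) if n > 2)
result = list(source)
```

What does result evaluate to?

Step 1: For range(7), keep n > 2, then square:
  n=0: 0 <= 2, excluded
  n=1: 1 <= 2, excluded
  n=2: 2 <= 2, excluded
  n=3: 3 > 2, yield 3**2 = 9
  n=4: 4 > 2, yield 4**2 = 16
  n=5: 5 > 2, yield 5**2 = 25
  n=6: 6 > 2, yield 6**2 = 36
Therefore result = [9, 16, 25, 36].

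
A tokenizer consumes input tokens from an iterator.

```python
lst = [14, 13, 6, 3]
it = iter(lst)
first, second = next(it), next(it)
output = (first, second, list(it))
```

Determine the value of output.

Step 1: Create iterator over [14, 13, 6, 3].
Step 2: first = 14, second = 13.
Step 3: Remaining elements: [6, 3].
Therefore output = (14, 13, [6, 3]).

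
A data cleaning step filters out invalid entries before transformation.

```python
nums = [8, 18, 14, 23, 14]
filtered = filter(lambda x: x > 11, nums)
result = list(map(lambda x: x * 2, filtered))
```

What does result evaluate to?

Step 1: Filter nums for elements > 11:
  8: removed
  18: kept
  14: kept
  23: kept
  14: kept
Step 2: Map x * 2 on filtered [18, 14, 23, 14]:
  18 -> 36
  14 -> 28
  23 -> 46
  14 -> 28
Therefore result = [36, 28, 46, 28].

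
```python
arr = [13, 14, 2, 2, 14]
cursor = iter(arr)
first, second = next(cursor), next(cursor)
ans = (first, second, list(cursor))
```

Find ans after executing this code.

Step 1: Create iterator over [13, 14, 2, 2, 14].
Step 2: first = 13, second = 14.
Step 3: Remaining elements: [2, 2, 14].
Therefore ans = (13, 14, [2, 2, 14]).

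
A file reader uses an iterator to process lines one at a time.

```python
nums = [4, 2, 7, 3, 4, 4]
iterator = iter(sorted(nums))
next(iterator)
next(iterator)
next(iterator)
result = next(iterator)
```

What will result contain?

Step 1: sorted([4, 2, 7, 3, 4, 4]) = [2, 3, 4, 4, 4, 7].
Step 2: Create iterator and skip 3 elements.
Step 3: next() returns 4.
Therefore result = 4.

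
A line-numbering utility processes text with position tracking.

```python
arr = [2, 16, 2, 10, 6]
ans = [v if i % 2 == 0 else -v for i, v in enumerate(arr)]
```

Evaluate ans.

Step 1: For each (i, v), keep v if i is even, negate if odd:
  i=0 (even): keep 2
  i=1 (odd): negate to -16
  i=2 (even): keep 2
  i=3 (odd): negate to -10
  i=4 (even): keep 6
Therefore ans = [2, -16, 2, -10, 6].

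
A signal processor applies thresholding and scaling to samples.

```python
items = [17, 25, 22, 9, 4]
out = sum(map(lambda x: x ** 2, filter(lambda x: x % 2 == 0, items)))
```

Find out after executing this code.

Step 1: Filter even numbers from [17, 25, 22, 9, 4]: [22, 4]
Step 2: Square each: [484, 16]
Step 3: Sum = 500.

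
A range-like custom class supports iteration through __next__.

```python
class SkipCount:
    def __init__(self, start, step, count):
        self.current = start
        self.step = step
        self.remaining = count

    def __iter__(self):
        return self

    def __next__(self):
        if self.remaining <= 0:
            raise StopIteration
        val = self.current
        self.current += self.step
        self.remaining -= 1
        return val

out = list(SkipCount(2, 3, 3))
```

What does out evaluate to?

Step 1: SkipCount starts at 2, increments by 3, for 3 steps:
  Yield 2, then current += 3
  Yield 5, then current += 3
  Yield 8, then current += 3
Therefore out = [2, 5, 8].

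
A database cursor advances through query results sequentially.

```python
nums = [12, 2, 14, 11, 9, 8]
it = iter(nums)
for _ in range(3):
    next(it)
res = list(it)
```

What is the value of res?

Step 1: Create iterator over [12, 2, 14, 11, 9, 8].
Step 2: Advance 3 positions (consuming [12, 2, 14]).
Step 3: list() collects remaining elements: [11, 9, 8].
Therefore res = [11, 9, 8].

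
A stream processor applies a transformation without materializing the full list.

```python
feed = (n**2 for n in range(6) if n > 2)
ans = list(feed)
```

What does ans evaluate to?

Step 1: For range(6), keep n > 2, then square:
  n=0: 0 <= 2, excluded
  n=1: 1 <= 2, excluded
  n=2: 2 <= 2, excluded
  n=3: 3 > 2, yield 3**2 = 9
  n=4: 4 > 2, yield 4**2 = 16
  n=5: 5 > 2, yield 5**2 = 25
Therefore ans = [9, 16, 25].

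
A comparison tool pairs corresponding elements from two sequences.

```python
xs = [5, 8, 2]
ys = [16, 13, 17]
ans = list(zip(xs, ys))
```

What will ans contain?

Step 1: zip pairs elements at same index:
  Index 0: (5, 16)
  Index 1: (8, 13)
  Index 2: (2, 17)
Therefore ans = [(5, 16), (8, 13), (2, 17)].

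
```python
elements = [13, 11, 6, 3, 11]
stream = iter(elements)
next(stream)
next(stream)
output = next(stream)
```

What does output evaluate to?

Step 1: Create iterator over [13, 11, 6, 3, 11].
Step 2: next() consumes 13.
Step 3: next() consumes 11.
Step 4: next() returns 6.
Therefore output = 6.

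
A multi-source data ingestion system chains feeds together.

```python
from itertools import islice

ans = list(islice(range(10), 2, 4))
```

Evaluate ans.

Step 1: islice(range(10), 2, 4) takes elements at indices [2, 4).
Step 2: Elements: [2, 3].
Therefore ans = [2, 3].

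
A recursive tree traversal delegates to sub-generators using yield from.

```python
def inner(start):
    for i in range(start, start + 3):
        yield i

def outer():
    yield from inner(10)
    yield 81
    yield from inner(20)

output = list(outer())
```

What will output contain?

Step 1: outer() delegates to inner(10):
  yield 10
  yield 11
  yield 12
Step 2: yield 81
Step 3: Delegates to inner(20):
  yield 20
  yield 21
  yield 22
Therefore output = [10, 11, 12, 81, 20, 21, 22].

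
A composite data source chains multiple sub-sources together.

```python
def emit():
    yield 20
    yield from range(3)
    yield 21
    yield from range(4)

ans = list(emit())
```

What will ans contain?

Step 1: Trace yields in order:
  yield 20
  yield 0
  yield 1
  yield 2
  yield 21
  yield 0
  yield 1
  yield 2
  yield 3
Therefore ans = [20, 0, 1, 2, 21, 0, 1, 2, 3].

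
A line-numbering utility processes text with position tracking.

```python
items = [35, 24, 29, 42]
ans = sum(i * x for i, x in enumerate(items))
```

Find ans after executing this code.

Step 1: Compute i * x for each (i, x) in enumerate([35, 24, 29, 42]):
  i=0, x=35: 0*35 = 0
  i=1, x=24: 1*24 = 24
  i=2, x=29: 2*29 = 58
  i=3, x=42: 3*42 = 126
Step 2: sum = 0 + 24 + 58 + 126 = 208.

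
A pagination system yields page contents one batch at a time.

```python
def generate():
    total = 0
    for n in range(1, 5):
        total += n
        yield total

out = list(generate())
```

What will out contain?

Step 1: Generator accumulates running sum:
  n=1: total = 1, yield 1
  n=2: total = 3, yield 3
  n=3: total = 6, yield 6
  n=4: total = 10, yield 10
Therefore out = [1, 3, 6, 10].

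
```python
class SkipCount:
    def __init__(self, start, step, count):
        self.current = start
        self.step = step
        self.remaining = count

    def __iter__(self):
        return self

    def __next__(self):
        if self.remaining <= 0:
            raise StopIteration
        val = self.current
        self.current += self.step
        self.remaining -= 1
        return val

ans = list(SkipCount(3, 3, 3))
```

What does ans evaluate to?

Step 1: SkipCount starts at 3, increments by 3, for 3 steps:
  Yield 3, then current += 3
  Yield 6, then current += 3
  Yield 9, then current += 3
Therefore ans = [3, 6, 9].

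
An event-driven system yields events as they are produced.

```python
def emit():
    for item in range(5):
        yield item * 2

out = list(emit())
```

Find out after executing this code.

Step 1: For each item in range(5), yield item * 2:
  item=0: yield 0 * 2 = 0
  item=1: yield 1 * 2 = 2
  item=2: yield 2 * 2 = 4
  item=3: yield 3 * 2 = 6
  item=4: yield 4 * 2 = 8
Therefore out = [0, 2, 4, 6, 8].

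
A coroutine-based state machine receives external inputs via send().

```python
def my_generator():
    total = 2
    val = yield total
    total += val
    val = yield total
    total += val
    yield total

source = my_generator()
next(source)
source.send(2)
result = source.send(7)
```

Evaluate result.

Step 1: next() -> yield total=2.
Step 2: send(2) -> val=2, total = 2+2 = 4, yield 4.
Step 3: send(7) -> val=7, total = 4+7 = 11, yield 11.
Therefore result = 11.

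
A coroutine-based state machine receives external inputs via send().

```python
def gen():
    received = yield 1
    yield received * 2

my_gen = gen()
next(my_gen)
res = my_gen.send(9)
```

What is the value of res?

Step 1: next(my_gen) advances to first yield, producing 1.
Step 2: send(9) resumes, received = 9.
Step 3: yield received * 2 = 9 * 2 = 18.
Therefore res = 18.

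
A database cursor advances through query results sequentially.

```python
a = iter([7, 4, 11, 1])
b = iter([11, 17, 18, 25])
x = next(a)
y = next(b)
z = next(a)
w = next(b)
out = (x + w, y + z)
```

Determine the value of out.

Step 1: a iterates [7, 4, 11, 1], b iterates [11, 17, 18, 25].
Step 2: x = next(a) = 7, y = next(b) = 11.
Step 3: z = next(a) = 4, w = next(b) = 17.
Step 4: out = (7 + 17, 11 + 4) = (24, 15).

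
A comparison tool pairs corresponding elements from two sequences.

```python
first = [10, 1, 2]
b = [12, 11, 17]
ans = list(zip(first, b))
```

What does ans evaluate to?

Step 1: zip pairs elements at same index:
  Index 0: (10, 12)
  Index 1: (1, 11)
  Index 2: (2, 17)
Therefore ans = [(10, 12), (1, 11), (2, 17)].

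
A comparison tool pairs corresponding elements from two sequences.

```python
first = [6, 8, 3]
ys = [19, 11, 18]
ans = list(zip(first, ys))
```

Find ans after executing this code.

Step 1: zip pairs elements at same index:
  Index 0: (6, 19)
  Index 1: (8, 11)
  Index 2: (3, 18)
Therefore ans = [(6, 19), (8, 11), (3, 18)].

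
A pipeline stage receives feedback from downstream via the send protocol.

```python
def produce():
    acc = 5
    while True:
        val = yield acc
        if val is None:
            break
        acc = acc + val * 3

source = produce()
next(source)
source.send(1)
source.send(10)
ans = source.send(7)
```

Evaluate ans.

Step 1: next() -> yield acc=5.
Step 2: send(1) -> val=1, acc = 5 + 1*3 = 8, yield 8.
Step 3: send(10) -> val=10, acc = 8 + 10*3 = 38, yield 38.
Step 4: send(7) -> val=7, acc = 38 + 7*3 = 59, yield 59.
Therefore ans = 59.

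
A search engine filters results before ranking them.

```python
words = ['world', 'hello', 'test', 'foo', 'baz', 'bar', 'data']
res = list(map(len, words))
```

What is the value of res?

Step 1: Map len() to each word:
  'world' -> 5
  'hello' -> 5
  'test' -> 4
  'foo' -> 3
  'baz' -> 3
  'bar' -> 3
  'data' -> 4
Therefore res = [5, 5, 4, 3, 3, 3, 4].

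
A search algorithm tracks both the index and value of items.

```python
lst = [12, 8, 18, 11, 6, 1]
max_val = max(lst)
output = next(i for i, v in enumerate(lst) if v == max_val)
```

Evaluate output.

Step 1: max([12, 8, 18, 11, 6, 1]) = 18.
Step 2: Find first index where value == 18:
  Index 0: 12 != 18
  Index 1: 8 != 18
  Index 2: 18 == 18, found!
Therefore output = 2.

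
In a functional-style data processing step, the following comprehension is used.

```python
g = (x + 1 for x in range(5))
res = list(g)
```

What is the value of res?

Step 1: For each x in range(5), compute x+1:
  x=0: 0+1 = 1
  x=1: 1+1 = 2
  x=2: 2+1 = 3
  x=3: 3+1 = 4
  x=4: 4+1 = 5
Therefore res = [1, 2, 3, 4, 5].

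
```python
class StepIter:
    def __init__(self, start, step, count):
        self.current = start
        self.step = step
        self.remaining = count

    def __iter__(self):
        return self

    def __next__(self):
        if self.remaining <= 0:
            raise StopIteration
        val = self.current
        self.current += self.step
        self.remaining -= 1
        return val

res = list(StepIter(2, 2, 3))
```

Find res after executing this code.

Step 1: StepIter starts at 2, increments by 2, for 3 steps:
  Yield 2, then current += 2
  Yield 4, then current += 2
  Yield 6, then current += 2
Therefore res = [2, 4, 6].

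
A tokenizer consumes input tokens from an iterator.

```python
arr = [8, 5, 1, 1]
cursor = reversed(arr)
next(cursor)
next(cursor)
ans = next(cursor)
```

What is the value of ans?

Step 1: reversed([8, 5, 1, 1]) gives iterator: [1, 1, 5, 8].
Step 2: First next() = 1, second next() = 1.
Step 3: Third next() = 5.
Therefore ans = 5.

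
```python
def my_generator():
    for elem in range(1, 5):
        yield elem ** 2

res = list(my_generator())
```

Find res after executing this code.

Step 1: For each elem in range(1, 5), yield elem**2:
  elem=1: yield 1**2 = 1
  elem=2: yield 2**2 = 4
  elem=3: yield 3**2 = 9
  elem=4: yield 4**2 = 16
Therefore res = [1, 4, 9, 16].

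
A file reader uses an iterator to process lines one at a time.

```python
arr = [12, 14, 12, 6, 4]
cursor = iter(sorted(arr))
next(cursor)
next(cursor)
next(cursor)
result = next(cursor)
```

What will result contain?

Step 1: sorted([12, 14, 12, 6, 4]) = [4, 6, 12, 12, 14].
Step 2: Create iterator and skip 3 elements.
Step 3: next() returns 12.
Therefore result = 12.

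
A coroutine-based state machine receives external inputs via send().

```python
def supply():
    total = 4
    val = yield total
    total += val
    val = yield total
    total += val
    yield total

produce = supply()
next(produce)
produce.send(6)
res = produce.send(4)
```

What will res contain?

Step 1: next() -> yield total=4.
Step 2: send(6) -> val=6, total = 4+6 = 10, yield 10.
Step 3: send(4) -> val=4, total = 10+4 = 14, yield 14.
Therefore res = 14.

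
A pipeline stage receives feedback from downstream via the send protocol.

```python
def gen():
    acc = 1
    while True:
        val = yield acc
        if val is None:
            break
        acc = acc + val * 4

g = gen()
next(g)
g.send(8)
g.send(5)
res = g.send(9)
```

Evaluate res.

Step 1: next() -> yield acc=1.
Step 2: send(8) -> val=8, acc = 1 + 8*4 = 33, yield 33.
Step 3: send(5) -> val=5, acc = 33 + 5*4 = 53, yield 53.
Step 4: send(9) -> val=9, acc = 53 + 9*4 = 89, yield 89.
Therefore res = 89.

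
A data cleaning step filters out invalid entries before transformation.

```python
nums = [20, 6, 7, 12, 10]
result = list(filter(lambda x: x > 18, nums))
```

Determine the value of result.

Step 1: Filter elements > 18:
  20: kept
  6: removed
  7: removed
  12: removed
  10: removed
Therefore result = [20].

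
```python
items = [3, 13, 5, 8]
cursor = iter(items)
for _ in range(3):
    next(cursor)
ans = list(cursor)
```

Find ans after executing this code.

Step 1: Create iterator over [3, 13, 5, 8].
Step 2: Advance 3 positions (consuming [3, 13, 5]).
Step 3: list() collects remaining elements: [8].
Therefore ans = [8].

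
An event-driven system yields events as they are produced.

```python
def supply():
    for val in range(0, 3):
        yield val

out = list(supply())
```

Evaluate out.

Step 1: The generator yields each value from range(0, 3).
Step 2: list() consumes all yields: [0, 1, 2].
Therefore out = [0, 1, 2].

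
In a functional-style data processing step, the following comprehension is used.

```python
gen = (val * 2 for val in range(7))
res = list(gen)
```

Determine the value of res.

Step 1: For each val in range(7), compute val*2:
  val=0: 0*2 = 0
  val=1: 1*2 = 2
  val=2: 2*2 = 4
  val=3: 3*2 = 6
  val=4: 4*2 = 8
  val=5: 5*2 = 10
  val=6: 6*2 = 12
Therefore res = [0, 2, 4, 6, 8, 10, 12].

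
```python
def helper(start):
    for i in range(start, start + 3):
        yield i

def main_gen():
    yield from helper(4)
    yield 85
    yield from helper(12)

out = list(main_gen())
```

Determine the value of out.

Step 1: main_gen() delegates to helper(4):
  yield 4
  yield 5
  yield 6
Step 2: yield 85
Step 3: Delegates to helper(12):
  yield 12
  yield 13
  yield 14
Therefore out = [4, 5, 6, 85, 12, 13, 14].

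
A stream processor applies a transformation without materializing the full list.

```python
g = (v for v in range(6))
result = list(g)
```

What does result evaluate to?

Step 1: Generator expression iterates range(6): [0, 1, 2, 3, 4, 5].
Step 2: list() collects all values.
Therefore result = [0, 1, 2, 3, 4, 5].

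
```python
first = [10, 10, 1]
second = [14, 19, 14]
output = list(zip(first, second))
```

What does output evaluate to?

Step 1: zip pairs elements at same index:
  Index 0: (10, 14)
  Index 1: (10, 19)
  Index 2: (1, 14)
Therefore output = [(10, 14), (10, 19), (1, 14)].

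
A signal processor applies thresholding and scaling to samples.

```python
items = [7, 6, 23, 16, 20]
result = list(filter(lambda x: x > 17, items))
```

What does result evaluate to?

Step 1: Filter elements > 17:
  7: removed
  6: removed
  23: kept
  16: removed
  20: kept
Therefore result = [23, 20].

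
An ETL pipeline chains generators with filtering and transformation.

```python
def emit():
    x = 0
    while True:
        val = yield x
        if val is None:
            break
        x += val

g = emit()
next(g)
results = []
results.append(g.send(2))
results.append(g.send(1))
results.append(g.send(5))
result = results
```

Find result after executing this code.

Step 1: next(g) -> yield 0.
Step 2: send(2) -> x = 2, yield 2.
Step 3: send(1) -> x = 3, yield 3.
Step 4: send(5) -> x = 8, yield 8.
Therefore result = [2, 3, 8].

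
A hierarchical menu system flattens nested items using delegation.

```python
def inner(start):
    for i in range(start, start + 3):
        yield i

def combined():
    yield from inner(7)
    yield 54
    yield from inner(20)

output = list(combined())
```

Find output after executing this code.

Step 1: combined() delegates to inner(7):
  yield 7
  yield 8
  yield 9
Step 2: yield 54
Step 3: Delegates to inner(20):
  yield 20
  yield 21
  yield 22
Therefore output = [7, 8, 9, 54, 20, 21, 22].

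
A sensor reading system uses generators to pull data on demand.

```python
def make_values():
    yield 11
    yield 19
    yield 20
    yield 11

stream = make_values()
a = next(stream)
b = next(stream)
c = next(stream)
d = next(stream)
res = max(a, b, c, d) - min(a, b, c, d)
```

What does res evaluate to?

Step 1: Create generator and consume all values:
  a = next(stream) = 11
  b = next(stream) = 19
  c = next(stream) = 20
  d = next(stream) = 11
Step 2: max = 20, min = 11, res = 20 - 11 = 9.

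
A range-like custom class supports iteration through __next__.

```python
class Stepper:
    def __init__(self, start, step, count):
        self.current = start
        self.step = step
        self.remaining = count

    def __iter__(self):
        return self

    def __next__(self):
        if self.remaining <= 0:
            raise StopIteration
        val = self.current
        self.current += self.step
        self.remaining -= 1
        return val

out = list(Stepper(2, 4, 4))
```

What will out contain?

Step 1: Stepper starts at 2, increments by 4, for 4 steps:
  Yield 2, then current += 4
  Yield 6, then current += 4
  Yield 10, then current += 4
  Yield 14, then current += 4
Therefore out = [2, 6, 10, 14].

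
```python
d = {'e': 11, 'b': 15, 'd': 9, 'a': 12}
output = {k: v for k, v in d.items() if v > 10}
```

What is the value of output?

Step 1: Filter items where value > 10:
  'e': 11 > 10: kept
  'b': 15 > 10: kept
  'd': 9 <= 10: removed
  'a': 12 > 10: kept
Therefore output = {'e': 11, 'b': 15, 'a': 12}.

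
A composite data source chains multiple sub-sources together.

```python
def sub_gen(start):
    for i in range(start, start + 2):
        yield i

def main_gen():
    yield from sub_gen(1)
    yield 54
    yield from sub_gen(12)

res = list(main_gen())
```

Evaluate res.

Step 1: main_gen() delegates to sub_gen(1):
  yield 1
  yield 2
Step 2: yield 54
Step 3: Delegates to sub_gen(12):
  yield 12
  yield 13
Therefore res = [1, 2, 54, 12, 13].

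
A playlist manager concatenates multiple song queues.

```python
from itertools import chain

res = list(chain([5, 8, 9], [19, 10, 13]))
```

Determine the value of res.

Step 1: chain() concatenates iterables: [5, 8, 9] + [19, 10, 13].
Therefore res = [5, 8, 9, 19, 10, 13].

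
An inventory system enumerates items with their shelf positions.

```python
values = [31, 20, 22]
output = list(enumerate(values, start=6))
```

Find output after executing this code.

Step 1: enumerate with start=6:
  (6, 31)
  (7, 20)
  (8, 22)
Therefore output = [(6, 31), (7, 20), (8, 22)].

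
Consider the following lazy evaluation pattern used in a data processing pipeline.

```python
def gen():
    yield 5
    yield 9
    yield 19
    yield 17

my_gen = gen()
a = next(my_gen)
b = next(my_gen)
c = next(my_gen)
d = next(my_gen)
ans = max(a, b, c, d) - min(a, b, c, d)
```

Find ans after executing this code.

Step 1: Create generator and consume all values:
  a = next(my_gen) = 5
  b = next(my_gen) = 9
  c = next(my_gen) = 19
  d = next(my_gen) = 17
Step 2: max = 19, min = 5, ans = 19 - 5 = 14.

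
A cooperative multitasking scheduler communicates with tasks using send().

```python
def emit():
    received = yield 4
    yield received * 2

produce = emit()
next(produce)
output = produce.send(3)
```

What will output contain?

Step 1: next(produce) advances to first yield, producing 4.
Step 2: send(3) resumes, received = 3.
Step 3: yield received * 2 = 3 * 2 = 6.
Therefore output = 6.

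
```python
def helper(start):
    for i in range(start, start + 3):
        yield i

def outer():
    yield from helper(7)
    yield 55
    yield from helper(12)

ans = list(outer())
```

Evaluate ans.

Step 1: outer() delegates to helper(7):
  yield 7
  yield 8
  yield 9
Step 2: yield 55
Step 3: Delegates to helper(12):
  yield 12
  yield 13
  yield 14
Therefore ans = [7, 8, 9, 55, 12, 13, 14].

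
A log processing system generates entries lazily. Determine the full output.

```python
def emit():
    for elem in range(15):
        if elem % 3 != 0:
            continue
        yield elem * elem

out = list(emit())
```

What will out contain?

Step 1: Only yield elem**2 when elem is divisible by 3:
  elem=0: 0 % 3 == 0, yield 0**2 = 0
  elem=3: 3 % 3 == 0, yield 3**2 = 9
  elem=6: 6 % 3 == 0, yield 6**2 = 36
  elem=9: 9 % 3 == 0, yield 9**2 = 81
  elem=12: 12 % 3 == 0, yield 12**2 = 144
Therefore out = [0, 9, 36, 81, 144].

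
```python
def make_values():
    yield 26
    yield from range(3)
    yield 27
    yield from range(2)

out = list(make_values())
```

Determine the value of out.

Step 1: Trace yields in order:
  yield 26
  yield 0
  yield 1
  yield 2
  yield 27
  yield 0
  yield 1
Therefore out = [26, 0, 1, 2, 27, 0, 1].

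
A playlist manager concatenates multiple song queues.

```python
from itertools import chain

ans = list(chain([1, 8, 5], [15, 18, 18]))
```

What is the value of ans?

Step 1: chain() concatenates iterables: [1, 8, 5] + [15, 18, 18].
Therefore ans = [1, 8, 5, 15, 18, 18].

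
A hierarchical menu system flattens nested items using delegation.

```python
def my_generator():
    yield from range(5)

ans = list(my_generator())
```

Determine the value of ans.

Step 1: yield from delegates to the iterable, yielding each element.
Step 2: Collected values: [0, 1, 2, 3, 4].
Therefore ans = [0, 1, 2, 3, 4].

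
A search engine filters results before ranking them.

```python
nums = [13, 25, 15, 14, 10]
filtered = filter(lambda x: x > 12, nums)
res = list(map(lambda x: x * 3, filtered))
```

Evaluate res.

Step 1: Filter nums for elements > 12:
  13: kept
  25: kept
  15: kept
  14: kept
  10: removed
Step 2: Map x * 3 on filtered [13, 25, 15, 14]:
  13 -> 39
  25 -> 75
  15 -> 45
  14 -> 42
Therefore res = [39, 75, 45, 42].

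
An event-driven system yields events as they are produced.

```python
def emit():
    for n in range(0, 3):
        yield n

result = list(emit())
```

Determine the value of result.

Step 1: The generator yields each value from range(0, 3).
Step 2: list() consumes all yields: [0, 1, 2].
Therefore result = [0, 1, 2].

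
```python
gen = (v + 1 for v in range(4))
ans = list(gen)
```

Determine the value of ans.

Step 1: For each v in range(4), compute v+1:
  v=0: 0+1 = 1
  v=1: 1+1 = 2
  v=2: 2+1 = 3
  v=3: 3+1 = 4
Therefore ans = [1, 2, 3, 4].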